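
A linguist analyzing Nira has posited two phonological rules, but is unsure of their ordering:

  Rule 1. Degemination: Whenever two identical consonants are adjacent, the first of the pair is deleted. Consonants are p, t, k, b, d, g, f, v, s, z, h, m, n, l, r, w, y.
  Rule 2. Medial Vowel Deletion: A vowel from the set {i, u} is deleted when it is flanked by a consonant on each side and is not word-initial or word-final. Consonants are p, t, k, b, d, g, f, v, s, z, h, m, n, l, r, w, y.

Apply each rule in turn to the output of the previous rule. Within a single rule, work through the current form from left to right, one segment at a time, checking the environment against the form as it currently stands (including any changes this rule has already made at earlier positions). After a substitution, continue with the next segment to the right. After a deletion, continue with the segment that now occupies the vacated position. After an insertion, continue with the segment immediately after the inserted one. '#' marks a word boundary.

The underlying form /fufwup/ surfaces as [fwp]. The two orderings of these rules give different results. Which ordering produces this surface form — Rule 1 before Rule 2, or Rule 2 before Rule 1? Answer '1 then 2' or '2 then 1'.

2 then 1

Order 1 then 2:
  1 Degemination: no change — [fufwup]
  2 Medial Vowel Deletion: [fufwup] → [ffwp]
  result: [ffwp]
Order 2 then 1:
  2 Medial Vowel Deletion: [fufwup] → [ffwp]
  1 Degemination: [ffwp] → [fwp]
  result: [fwp]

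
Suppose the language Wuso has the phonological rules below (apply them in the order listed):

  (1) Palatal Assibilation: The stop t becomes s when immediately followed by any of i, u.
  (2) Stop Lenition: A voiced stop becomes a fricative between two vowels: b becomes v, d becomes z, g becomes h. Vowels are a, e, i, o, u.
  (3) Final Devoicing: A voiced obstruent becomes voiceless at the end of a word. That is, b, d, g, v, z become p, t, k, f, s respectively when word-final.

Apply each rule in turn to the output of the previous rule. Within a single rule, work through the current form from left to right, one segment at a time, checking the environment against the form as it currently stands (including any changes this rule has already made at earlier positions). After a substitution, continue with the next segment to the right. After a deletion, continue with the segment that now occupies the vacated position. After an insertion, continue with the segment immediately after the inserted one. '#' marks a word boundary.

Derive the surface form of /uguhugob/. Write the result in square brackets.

(1) Palatal Assibilation: no change — [uguhugob]
(2) Stop Lenition: [uguhugob] → [uhuhuhob]
(3) Final Devoicing: [uhuhuhob] → [uhuhuhop]

[uhuhuhop]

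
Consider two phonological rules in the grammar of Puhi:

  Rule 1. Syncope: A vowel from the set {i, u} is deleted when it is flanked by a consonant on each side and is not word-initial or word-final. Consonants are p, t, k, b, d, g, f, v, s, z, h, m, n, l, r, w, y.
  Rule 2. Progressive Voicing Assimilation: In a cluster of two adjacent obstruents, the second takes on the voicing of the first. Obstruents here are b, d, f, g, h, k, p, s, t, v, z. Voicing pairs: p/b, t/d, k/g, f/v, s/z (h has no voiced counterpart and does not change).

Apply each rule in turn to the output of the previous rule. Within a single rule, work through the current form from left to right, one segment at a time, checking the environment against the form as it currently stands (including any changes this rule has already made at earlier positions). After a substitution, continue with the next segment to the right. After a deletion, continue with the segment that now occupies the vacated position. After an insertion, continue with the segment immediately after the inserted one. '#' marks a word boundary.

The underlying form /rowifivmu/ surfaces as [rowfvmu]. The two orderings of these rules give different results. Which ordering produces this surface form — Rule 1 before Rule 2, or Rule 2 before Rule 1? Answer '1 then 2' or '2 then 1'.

2 then 1

Order 1 then 2:
  1 Syncope: [rowifivmu] → [rowfvmu]
  2 Progressive Voicing Assimilation: [rowfvmu] → [rowffmu]
  result: [rowffmu]
Order 2 then 1:
  2 Progressive Voicing Assimilation: no change — [rowifivmu]
  1 Syncope: [rowifivmu] → [rowfvmu]
  result: [rowfvmu]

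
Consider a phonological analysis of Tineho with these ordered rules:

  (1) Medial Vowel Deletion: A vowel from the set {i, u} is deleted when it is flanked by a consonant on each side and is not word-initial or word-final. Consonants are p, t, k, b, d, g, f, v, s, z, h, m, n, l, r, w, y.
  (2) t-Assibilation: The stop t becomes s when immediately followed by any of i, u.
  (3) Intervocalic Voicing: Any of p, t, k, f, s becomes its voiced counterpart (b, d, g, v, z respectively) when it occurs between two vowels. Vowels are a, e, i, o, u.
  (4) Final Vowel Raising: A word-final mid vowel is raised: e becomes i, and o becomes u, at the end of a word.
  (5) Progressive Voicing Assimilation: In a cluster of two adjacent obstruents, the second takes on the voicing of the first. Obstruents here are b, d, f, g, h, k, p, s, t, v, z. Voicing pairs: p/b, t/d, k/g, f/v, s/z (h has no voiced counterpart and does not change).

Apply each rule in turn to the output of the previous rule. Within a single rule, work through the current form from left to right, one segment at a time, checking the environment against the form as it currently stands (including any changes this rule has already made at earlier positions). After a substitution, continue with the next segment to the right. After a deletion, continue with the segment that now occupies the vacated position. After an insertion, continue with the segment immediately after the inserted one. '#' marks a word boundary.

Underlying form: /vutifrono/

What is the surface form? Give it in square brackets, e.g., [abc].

[vdvronu]

(1) Medial Vowel Deletion: [vutifrono] → [vtfrono]
(2) t-Assibilation: no change — [vtfrono]
(3) Intervocalic Voicing: no change — [vtfrono]
(4) Final Vowel Raising: [vtfrono] → [vtfronu]
(5) Progressive Voicing Assimilation: [vtfronu] → [vdvronu]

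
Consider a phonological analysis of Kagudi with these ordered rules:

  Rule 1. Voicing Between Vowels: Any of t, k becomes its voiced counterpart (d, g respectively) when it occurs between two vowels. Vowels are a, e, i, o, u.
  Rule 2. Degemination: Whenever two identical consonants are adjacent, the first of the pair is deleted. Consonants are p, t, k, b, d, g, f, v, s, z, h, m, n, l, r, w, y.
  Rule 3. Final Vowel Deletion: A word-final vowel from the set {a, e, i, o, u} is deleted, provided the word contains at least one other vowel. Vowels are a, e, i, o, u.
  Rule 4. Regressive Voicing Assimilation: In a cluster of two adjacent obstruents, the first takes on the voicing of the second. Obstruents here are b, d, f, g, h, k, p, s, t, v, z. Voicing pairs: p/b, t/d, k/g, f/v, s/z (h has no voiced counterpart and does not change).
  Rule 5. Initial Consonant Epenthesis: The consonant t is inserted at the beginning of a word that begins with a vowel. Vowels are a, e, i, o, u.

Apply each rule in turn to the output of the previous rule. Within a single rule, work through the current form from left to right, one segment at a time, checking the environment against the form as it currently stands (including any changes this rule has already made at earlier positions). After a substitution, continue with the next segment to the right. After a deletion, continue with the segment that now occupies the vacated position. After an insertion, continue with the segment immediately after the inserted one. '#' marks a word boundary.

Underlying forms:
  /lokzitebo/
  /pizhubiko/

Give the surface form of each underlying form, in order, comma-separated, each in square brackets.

[logzideb], [pishubig]

/lokzitebo/:
  Rule 1 Voicing Between Vowels: [lokzitebo] → [lokzidebo]
  Rule 2 Degemination: no change — [lokzidebo]
  Rule 3 Final Vowel Deletion: [lokzidebo] → [lokzideb]
  Rule 4 Regressive Voicing Assimilation: [lokzideb] → [logzideb]
  Rule 5 Initial Consonant Epenthesis: no change — [logzideb]
/pizhubiko/:
  Rule 1 Voicing Between Vowels: [pizhubiko] → [pizhubigo]
  Rule 2 Degemination: no change — [pizhubigo]
  Rule 3 Final Vowel Deletion: [pizhubigo] → [pizhubig]
  Rule 4 Regressive Voicing Assimilation: [pizhubig] → [pishubig]
  Rule 5 Initial Consonant Epenthesis: no change — [pishubig]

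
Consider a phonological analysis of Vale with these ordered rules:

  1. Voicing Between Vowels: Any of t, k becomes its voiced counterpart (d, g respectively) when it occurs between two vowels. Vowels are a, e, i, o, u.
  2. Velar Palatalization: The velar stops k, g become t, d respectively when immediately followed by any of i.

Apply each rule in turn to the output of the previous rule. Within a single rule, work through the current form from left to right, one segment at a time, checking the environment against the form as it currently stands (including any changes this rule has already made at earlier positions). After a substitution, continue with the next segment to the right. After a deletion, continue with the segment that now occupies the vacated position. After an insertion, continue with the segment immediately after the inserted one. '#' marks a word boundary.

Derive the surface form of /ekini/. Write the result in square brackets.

[edini]

1 Voicing Between Vowels: [ekini] → [egini]
2 Velar Palatalization: [egini] → [edini]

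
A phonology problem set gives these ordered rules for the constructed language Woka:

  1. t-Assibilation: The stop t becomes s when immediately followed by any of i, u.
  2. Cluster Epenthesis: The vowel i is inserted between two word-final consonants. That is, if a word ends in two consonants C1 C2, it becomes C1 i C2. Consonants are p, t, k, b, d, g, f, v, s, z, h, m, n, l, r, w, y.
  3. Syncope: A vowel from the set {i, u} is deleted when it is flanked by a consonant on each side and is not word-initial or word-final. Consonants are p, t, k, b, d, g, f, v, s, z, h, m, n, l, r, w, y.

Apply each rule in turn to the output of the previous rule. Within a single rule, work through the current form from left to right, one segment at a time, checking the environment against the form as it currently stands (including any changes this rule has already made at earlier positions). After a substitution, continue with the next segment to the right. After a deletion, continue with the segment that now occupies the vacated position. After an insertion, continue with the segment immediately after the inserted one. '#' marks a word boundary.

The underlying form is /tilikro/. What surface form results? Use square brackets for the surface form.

[slkro]

1 t-Assibilation: [tilikro] → [silikro]
2 Cluster Epenthesis: no change — [silikro]
3 Syncope: [silikro] → [slkro]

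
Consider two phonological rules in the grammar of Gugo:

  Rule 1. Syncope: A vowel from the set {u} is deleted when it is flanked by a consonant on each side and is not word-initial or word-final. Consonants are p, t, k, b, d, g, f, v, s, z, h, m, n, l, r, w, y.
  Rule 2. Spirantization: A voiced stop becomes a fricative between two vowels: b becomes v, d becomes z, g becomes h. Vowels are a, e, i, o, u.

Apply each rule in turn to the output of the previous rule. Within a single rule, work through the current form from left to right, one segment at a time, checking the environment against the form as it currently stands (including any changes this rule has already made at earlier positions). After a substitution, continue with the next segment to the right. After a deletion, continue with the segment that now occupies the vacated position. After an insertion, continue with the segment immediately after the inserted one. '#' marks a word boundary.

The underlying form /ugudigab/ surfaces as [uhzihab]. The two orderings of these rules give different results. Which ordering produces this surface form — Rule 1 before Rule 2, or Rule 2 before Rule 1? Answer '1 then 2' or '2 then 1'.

2 then 1

Order 1 then 2:
  1 Syncope: [ugudigab] → [ugdigab]
  2 Spirantization: [ugdigab] → [ugdihab]
  result: [ugdihab]
Order 2 then 1:
  2 Spirantization: [ugudigab] → [uhuzihab]
  1 Syncope: [uhuzihab] → [uhzihab]
  result: [uhzihab]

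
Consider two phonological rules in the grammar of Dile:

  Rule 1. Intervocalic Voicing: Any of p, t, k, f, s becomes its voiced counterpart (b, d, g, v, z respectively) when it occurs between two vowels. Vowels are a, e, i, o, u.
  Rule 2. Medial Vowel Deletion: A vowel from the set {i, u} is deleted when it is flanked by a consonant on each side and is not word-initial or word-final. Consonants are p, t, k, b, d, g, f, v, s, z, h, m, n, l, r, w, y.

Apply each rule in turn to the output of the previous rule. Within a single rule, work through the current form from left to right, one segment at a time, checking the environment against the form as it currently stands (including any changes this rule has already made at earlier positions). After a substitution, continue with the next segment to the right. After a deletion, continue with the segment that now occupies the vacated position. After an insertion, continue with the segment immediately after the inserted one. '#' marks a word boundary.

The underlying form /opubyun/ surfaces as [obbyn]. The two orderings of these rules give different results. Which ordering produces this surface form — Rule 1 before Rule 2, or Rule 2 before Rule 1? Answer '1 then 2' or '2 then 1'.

Order 1 then 2:
  1 Intervocalic Voicing: [opubyun] → [obubyun]
  2 Medial Vowel Deletion: [obubyun] → [obbyn]
  result: [obbyn]
Order 2 then 1:
  2 Medial Vowel Deletion: [opubyun] → [opbyn]
  1 Intervocalic Voicing: no change — [opbyn]
  result: [opbyn]

1 then 2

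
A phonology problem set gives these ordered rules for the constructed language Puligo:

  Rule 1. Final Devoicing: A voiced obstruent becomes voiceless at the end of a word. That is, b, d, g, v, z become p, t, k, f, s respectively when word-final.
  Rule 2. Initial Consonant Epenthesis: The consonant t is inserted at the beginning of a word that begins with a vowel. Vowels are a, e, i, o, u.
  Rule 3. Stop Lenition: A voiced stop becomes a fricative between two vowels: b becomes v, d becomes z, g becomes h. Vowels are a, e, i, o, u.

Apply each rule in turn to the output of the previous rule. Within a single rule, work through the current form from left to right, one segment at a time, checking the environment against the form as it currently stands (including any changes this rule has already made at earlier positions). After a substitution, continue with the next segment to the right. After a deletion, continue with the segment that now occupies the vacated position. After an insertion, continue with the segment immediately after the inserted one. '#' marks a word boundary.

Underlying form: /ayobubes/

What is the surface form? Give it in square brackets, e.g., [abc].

[tayovuves]

Rule 1 Final Devoicing: no change — [ayobubes]
Rule 2 Initial Consonant Epenthesis: [ayobubes] → [tayobubes]
Rule 3 Stop Lenition: [tayobubes] → [tayovuves]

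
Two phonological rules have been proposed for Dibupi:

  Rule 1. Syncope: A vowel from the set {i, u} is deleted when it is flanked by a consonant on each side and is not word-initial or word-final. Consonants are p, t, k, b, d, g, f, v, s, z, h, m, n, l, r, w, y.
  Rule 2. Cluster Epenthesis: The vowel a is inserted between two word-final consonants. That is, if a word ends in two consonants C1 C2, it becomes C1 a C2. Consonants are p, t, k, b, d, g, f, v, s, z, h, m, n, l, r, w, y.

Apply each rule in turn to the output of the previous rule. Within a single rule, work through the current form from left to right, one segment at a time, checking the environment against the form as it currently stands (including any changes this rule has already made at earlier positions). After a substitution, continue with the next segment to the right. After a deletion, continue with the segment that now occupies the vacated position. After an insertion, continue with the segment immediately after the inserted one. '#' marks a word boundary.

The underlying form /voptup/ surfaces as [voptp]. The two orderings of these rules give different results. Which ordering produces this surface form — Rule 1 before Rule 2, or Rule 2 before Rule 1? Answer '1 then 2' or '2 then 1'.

2 then 1

Order 1 then 2:
  1 Syncope: [voptup] → [voptp]
  2 Cluster Epenthesis: [voptp] → [voptap]
  result: [voptap]
Order 2 then 1:
  2 Cluster Epenthesis: no change — [voptup]
  1 Syncope: [voptup] → [voptp]
  result: [voptp]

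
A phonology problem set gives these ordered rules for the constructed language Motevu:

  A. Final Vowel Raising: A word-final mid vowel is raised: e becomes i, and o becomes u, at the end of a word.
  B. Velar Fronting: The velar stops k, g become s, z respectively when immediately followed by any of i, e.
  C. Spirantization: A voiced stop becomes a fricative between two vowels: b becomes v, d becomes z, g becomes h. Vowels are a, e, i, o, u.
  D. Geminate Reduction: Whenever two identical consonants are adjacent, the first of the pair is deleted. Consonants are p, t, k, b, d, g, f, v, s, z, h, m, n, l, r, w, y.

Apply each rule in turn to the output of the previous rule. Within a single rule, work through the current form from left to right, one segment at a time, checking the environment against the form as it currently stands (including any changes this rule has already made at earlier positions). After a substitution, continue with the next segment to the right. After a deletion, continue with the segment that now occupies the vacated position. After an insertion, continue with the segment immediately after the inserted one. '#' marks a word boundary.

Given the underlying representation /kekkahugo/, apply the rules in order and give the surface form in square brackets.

[sekahuhu]

A Final Vowel Raising: [kekkahugo] → [kekkahugu]
B Velar Fronting: [kekkahugu] → [sekkahugu]
C Spirantization: [sekkahugu] → [sekkahuhu]
D Geminate Reduction: [sekkahuhu] → [sekahuhu]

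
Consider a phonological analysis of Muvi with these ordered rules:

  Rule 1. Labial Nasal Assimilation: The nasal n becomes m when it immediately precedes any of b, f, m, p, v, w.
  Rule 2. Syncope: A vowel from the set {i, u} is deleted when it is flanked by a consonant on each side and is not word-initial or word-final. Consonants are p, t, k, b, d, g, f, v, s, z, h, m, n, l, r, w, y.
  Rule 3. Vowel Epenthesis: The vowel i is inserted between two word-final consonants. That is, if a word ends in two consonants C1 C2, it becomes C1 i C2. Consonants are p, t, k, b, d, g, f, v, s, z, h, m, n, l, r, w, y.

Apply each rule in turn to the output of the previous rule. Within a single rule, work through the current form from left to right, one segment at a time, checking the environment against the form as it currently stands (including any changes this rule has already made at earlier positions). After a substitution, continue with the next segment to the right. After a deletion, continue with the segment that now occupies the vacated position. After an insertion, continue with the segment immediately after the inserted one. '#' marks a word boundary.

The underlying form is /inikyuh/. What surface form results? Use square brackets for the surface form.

[inkyih]

Rule 1 Labial Nasal Assimilation: no change — [inikyuh]
Rule 2 Syncope: [inikyuh] → [inkyh]
Rule 3 Vowel Epenthesis: [inkyh] → [inkyih]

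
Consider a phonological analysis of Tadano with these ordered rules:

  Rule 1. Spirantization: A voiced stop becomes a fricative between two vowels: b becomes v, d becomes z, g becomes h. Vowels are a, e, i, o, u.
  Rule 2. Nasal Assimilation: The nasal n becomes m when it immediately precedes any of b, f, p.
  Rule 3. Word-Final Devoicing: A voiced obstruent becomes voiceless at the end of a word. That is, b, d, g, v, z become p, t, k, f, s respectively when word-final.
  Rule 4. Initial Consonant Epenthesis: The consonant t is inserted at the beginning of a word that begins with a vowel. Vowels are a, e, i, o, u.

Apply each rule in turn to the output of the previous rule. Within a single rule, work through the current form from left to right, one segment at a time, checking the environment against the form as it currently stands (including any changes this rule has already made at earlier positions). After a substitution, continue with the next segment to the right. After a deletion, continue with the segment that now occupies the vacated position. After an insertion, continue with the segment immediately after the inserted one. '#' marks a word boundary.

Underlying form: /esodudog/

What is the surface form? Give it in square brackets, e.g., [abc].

[tesozuzok]

Rule 1 Spirantization: [esodudog] → [esozuzog]
Rule 2 Nasal Assimilation: no change — [esozuzog]
Rule 3 Word-Final Devoicing: [esozuzog] → [esozuzok]
Rule 4 Initial Consonant Epenthesis: [esozuzok] → [tesozuzok]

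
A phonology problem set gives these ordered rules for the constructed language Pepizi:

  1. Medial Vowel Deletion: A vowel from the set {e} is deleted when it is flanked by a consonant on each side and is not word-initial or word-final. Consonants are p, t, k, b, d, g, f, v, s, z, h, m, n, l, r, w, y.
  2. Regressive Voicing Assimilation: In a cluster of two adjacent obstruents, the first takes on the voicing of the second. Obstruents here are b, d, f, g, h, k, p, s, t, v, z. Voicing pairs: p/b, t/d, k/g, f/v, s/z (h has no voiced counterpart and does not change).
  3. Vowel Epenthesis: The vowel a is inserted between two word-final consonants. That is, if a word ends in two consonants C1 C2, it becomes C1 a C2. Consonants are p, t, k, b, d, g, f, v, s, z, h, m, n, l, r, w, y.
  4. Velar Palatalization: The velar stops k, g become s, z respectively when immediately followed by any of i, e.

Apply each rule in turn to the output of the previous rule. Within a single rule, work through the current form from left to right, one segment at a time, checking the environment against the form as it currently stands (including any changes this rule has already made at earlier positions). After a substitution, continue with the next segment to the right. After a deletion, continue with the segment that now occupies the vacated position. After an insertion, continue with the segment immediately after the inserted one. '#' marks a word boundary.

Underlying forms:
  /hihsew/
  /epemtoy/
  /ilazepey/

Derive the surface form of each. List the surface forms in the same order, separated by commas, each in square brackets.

/hihsew/:
  1 Medial Vowel Deletion: [hihsew] → [hihsw]
  2 Regressive Voicing Assimilation: no change — [hihsw]
  3 Vowel Epenthesis: [hihsw] → [hihsaw]
  4 Velar Palatalization: no change — [hihsaw]
/epemtoy/:
  1 Medial Vowel Deletion: [epemtoy] → [epmtoy]
  2 Regressive Voicing Assimilation: no change — [epmtoy]
  3 Vowel Epenthesis: no change — [epmtoy]
  4 Velar Palatalization: no change — [epmtoy]
/ilazepey/:
  1 Medial Vowel Deletion: [ilazepey] → [ilazpy]
  2 Regressive Voicing Assimilation: [ilazpy] → [ilaspy]
  3 Vowel Epenthesis: [ilaspy] → [ilaspay]
  4 Velar Palatalization: no change — [ilaspay]

[hihsaw], [epmtoy], [ilaspay]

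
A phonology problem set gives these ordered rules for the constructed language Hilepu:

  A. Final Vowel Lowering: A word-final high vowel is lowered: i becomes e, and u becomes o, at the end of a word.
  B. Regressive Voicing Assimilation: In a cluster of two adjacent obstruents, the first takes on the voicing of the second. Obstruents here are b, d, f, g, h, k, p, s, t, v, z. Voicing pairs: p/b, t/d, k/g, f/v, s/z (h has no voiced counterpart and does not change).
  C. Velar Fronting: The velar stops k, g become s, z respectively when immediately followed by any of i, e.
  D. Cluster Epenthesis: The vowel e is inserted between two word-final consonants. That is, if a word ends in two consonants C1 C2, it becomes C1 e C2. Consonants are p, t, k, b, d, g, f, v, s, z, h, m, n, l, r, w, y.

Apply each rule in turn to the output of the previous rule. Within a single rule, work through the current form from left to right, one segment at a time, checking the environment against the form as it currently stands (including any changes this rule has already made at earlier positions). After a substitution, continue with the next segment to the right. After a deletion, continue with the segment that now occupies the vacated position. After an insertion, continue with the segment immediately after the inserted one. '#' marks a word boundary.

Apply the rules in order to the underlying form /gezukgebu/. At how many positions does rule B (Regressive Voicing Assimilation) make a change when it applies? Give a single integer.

A Final Vowel Lowering: [gezukgebu] → [gezukgebo]
B Regressive Voicing Assimilation: [gezukgebo] → [gezuggebo]
C Velar Fronting: [gezuggebo] → [zezugzebo]
D Cluster Epenthesis: no change — [zezugzebo]
Rule B changed 1 position(s).

1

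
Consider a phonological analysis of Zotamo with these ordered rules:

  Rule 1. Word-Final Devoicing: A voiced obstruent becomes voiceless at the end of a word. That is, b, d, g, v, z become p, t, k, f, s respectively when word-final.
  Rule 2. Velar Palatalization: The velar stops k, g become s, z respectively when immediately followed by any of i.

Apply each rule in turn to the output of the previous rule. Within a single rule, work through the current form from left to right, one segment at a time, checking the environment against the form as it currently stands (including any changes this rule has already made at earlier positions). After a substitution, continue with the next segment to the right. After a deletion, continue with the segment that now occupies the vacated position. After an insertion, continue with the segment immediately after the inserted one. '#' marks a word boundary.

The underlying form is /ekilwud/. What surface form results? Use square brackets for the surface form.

[esilwut]

Rule 1 Word-Final Devoicing: [ekilwud] → [ekilwut]
Rule 2 Velar Palatalization: [ekilwut] → [esilwut]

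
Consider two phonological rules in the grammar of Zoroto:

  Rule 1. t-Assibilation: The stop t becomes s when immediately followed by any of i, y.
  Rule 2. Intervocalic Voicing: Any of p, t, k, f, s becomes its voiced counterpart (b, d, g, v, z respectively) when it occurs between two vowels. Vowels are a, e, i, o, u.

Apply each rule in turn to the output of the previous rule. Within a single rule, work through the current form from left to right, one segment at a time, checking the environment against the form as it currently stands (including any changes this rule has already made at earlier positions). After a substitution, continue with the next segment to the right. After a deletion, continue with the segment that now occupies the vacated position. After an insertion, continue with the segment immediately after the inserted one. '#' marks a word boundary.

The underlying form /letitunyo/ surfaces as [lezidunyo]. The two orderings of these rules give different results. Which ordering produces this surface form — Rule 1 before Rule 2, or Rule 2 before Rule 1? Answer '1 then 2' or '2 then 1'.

Order 1 then 2:
  1 t-Assibilation: [letitunyo] → [lesitunyo]
  2 Intervocalic Voicing: [lesitunyo] → [lezidunyo]
  result: [lezidunyo]
Order 2 then 1:
  2 Intervocalic Voicing: [letitunyo] → [ledidunyo]
  1 t-Assibilation: no change — [ledidunyo]
  result: [ledidunyo]

1 then 2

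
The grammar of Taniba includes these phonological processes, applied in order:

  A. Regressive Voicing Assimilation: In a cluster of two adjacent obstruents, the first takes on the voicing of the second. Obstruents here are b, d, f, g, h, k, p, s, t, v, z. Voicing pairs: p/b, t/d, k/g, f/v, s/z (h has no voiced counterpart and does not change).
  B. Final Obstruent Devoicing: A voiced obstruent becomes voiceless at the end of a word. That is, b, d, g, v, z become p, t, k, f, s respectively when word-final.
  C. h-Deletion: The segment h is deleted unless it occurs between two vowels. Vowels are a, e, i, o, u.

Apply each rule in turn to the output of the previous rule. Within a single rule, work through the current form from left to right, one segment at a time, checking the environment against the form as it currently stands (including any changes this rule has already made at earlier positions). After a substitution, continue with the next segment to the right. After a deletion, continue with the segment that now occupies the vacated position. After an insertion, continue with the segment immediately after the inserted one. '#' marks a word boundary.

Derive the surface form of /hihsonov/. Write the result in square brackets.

A Regressive Voicing Assimilation: no change — [hihsonov]
B Final Obstruent Devoicing: [hihsonov] → [hihsonof]
C h-Deletion: [hihsonof] → [isonof]

[isonof]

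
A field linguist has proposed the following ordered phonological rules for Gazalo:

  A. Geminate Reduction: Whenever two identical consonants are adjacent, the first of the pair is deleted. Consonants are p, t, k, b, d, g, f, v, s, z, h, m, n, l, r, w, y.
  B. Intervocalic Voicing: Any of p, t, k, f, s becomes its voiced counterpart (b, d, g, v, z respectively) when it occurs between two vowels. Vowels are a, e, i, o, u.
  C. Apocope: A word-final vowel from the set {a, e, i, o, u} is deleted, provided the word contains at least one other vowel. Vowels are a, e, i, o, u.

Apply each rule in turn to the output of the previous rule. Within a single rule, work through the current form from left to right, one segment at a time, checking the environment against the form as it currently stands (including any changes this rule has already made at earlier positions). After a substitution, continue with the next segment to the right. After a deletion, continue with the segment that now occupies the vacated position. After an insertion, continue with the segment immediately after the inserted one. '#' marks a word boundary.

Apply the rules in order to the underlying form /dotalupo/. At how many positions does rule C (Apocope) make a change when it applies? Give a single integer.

1

A Geminate Reduction: no change — [dotalupo]
B Intervocalic Voicing: [dotalupo] → [dodalubo]
C Apocope: [dodalubo] → [dodalub]
Rule C changed 1 position(s).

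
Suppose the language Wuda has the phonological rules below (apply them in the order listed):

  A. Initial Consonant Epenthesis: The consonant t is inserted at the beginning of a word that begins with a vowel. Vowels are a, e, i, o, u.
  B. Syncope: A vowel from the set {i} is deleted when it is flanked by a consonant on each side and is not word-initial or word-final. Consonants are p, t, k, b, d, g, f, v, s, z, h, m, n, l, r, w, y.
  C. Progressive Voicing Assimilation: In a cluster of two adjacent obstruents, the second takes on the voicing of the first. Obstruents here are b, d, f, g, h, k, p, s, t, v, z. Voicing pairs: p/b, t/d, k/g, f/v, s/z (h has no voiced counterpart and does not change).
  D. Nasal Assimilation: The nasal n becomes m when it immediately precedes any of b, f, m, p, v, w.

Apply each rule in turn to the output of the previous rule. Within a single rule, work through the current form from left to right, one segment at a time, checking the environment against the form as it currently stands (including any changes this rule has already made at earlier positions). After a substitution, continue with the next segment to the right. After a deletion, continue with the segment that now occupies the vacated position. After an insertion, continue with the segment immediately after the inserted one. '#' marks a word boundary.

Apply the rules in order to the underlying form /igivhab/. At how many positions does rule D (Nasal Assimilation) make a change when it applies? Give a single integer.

0

A Initial Consonant Epenthesis: [igivhab] → [tigivhab]
B Syncope: [tigivhab] → [tgvhab]
C Progressive Voicing Assimilation: [tgvhab] → [tkfhab]
D Nasal Assimilation: no change — [tkfhab]
Rule D changed 0 position(s).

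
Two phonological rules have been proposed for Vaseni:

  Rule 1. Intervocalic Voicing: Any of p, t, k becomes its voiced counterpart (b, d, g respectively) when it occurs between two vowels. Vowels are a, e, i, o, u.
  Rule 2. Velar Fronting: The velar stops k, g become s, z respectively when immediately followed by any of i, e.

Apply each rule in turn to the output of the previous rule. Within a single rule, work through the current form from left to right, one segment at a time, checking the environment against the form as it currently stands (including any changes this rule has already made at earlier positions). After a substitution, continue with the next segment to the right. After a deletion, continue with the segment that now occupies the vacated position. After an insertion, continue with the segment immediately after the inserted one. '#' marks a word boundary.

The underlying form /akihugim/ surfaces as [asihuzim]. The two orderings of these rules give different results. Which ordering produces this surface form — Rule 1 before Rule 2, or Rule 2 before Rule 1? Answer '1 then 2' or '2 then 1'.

Order 1 then 2:
  1 Intervocalic Voicing: [akihugim] → [agihugim]
  2 Velar Fronting: [agihugim] → [azihuzim]
  result: [azihuzim]
Order 2 then 1:
  2 Velar Fronting: [akihugim] → [asihuzim]
  1 Intervocalic Voicing: no change — [asihuzim]
  result: [asihuzim]

2 then 1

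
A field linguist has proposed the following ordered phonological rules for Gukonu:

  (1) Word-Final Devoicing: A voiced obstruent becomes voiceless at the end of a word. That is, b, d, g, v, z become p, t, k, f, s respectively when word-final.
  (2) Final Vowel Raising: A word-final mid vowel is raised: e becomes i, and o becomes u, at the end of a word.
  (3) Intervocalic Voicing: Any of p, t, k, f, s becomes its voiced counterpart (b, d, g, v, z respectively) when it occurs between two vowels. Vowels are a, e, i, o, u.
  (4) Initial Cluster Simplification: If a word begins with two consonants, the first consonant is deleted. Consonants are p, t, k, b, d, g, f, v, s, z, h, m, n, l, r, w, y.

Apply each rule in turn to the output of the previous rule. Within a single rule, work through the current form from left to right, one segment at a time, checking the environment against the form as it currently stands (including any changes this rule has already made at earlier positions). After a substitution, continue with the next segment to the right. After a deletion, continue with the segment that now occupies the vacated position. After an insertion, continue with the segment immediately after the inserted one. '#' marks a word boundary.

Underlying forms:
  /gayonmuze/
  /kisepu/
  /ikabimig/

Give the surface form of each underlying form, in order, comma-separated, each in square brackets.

[gayonmuzi], [kizebu], [igabimik]

/gayonmuze/:
  (1) Word-Final Devoicing: no change — [gayonmuze]
  (2) Final Vowel Raising: [gayonmuze] → [gayonmuzi]
  (3) Intervocalic Voicing: no change — [gayonmuzi]
  (4) Initial Cluster Simplification: no change — [gayonmuzi]
/kisepu/:
  (1) Word-Final Devoicing: no change — [kisepu]
  (2) Final Vowel Raising: no change — [kisepu]
  (3) Intervocalic Voicing: [kisepu] → [kizebu]
  (4) Initial Cluster Simplification: no change — [kizebu]
/ikabimig/:
  (1) Word-Final Devoicing: [ikabimig] → [ikabimik]
  (2) Final Vowel Raising: no change — [ikabimik]
  (3) Intervocalic Voicing: [ikabimik] → [igabimik]
  (4) Initial Cluster Simplification: no change — [igabimik]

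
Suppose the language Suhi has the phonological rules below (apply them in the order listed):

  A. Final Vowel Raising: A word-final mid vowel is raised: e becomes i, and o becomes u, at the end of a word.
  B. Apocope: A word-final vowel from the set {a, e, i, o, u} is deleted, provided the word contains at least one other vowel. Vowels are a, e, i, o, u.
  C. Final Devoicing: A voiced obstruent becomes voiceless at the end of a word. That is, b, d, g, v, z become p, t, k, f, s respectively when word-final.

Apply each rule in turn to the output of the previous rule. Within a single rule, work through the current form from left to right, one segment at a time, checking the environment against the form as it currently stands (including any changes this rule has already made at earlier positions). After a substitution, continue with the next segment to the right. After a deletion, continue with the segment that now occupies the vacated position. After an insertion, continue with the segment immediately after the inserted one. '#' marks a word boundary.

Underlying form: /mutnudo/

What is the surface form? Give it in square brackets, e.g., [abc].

[mutnut]

A Final Vowel Raising: [mutnudo] → [mutnudu]
B Apocope: [mutnudu] → [mutnud]
C Final Devoicing: [mutnud] → [mutnut]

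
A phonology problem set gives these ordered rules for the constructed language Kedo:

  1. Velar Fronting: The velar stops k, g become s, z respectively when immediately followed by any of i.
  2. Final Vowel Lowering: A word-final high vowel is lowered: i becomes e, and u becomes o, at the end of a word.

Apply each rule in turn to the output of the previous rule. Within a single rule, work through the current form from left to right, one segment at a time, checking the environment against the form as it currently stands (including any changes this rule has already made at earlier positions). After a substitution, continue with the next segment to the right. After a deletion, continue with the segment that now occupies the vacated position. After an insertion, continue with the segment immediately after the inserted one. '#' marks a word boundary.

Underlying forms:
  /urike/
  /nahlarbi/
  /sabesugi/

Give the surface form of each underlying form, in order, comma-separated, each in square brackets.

[urike], [nahlarbe], [sabesuze]

/urike/:
  1 Velar Fronting: no change — [urike]
  2 Final Vowel Lowering: no change — [urike]
/nahlarbi/:
  1 Velar Fronting: no change — [nahlarbi]
  2 Final Vowel Lowering: [nahlarbi] → [nahlarbe]
/sabesugi/:
  1 Velar Fronting: [sabesugi] → [sabesuzi]
  2 Final Vowel Lowering: [sabesuzi] → [sabesuze]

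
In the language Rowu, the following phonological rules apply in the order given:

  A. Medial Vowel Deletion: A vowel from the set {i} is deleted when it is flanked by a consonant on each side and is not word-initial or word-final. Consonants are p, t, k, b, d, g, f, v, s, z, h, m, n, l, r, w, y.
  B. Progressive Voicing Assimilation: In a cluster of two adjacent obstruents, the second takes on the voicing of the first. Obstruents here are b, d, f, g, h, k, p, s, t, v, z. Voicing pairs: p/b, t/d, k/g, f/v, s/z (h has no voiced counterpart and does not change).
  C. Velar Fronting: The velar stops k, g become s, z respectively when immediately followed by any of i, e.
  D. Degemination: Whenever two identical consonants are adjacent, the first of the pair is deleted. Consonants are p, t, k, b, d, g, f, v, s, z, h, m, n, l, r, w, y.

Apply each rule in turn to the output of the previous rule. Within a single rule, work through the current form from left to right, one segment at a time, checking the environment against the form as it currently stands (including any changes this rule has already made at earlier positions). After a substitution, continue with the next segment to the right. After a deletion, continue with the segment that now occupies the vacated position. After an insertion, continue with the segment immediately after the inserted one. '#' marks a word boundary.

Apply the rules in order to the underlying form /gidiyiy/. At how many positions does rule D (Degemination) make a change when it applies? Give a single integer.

A Medial Vowel Deletion: [gidiyiy] → [gdyy]
B Progressive Voicing Assimilation: no change — [gdyy]
C Velar Fronting: no change — [gdyy]
D Degemination: [gdyy] → [gdy]
Rule D changed 1 position(s).

1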